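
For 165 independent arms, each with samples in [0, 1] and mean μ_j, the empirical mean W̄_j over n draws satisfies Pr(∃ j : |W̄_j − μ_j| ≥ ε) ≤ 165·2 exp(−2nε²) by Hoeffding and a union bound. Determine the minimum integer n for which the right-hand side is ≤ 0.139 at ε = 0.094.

Need 2·165·exp(−2nε²) ≤ 0.139, i.e. exp(−2nε²) ≤ 0.139/330.
So 2nε² ≥ ln(330/0.139) = 7.772374.
Hence n ≥ 7.772374/(2·0.094²) = 439.813.
The smallest integer n is 440.

440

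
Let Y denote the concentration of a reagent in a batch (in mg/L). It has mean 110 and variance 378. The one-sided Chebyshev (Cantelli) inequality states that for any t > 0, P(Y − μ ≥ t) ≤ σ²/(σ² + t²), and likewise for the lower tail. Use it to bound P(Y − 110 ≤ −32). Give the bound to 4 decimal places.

Here σ² = 378 and t = 32, so σ² + t² = 1402.
Cantelli's bound: 378/1402 = 0.2696.

0.2696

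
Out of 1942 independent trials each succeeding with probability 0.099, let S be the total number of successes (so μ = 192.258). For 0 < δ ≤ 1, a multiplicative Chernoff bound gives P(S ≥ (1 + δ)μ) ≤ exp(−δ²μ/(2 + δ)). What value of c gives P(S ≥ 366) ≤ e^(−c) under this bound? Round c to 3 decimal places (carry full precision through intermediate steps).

54.072

Write 366 = (1 + δ)μ, so δ = 366/192.258 − 1 = 0.9036919…
Then the exponent is δ²μ/(2 + δ) = (366 − μ)² / (μ·(2 + δ)) = 54.072279.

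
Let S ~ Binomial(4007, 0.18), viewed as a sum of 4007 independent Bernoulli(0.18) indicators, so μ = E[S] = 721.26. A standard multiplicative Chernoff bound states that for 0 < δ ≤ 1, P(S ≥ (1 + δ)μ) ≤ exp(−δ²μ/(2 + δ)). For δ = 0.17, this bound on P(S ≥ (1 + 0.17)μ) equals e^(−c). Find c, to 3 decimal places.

c = δ²μ/(2 + δ) = 0.17²·721.26/(2 + 0.17) = 9.6057.

9.606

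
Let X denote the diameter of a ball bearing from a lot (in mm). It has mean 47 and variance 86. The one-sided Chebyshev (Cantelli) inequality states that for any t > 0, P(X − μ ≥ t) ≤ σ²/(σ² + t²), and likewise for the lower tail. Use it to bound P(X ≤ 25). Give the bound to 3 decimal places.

Here σ² = 86 and t = 22, so σ² + t² = 570.
Cantelli's bound: 86/570 = 0.1509.

0.151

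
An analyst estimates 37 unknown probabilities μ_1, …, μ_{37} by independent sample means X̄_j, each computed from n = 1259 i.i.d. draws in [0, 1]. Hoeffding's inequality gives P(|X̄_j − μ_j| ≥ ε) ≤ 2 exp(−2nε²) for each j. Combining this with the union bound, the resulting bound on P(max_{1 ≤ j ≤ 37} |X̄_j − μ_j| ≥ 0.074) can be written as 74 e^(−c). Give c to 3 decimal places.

Union bound over the 37 events: P(max_{1 ≤ j ≤ 37} |X̄_j − μ_j| ≥ 0.074) ≤ 37·2·exp(−2nε²) = 74 exp(−2·1259·0.074²).
So c = 2·1259·0.074² = 13.7886.

13.789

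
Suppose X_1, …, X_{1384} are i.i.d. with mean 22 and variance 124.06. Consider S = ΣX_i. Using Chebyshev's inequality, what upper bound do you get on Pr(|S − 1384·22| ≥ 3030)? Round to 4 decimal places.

0.0187

Var(S) = n·Var(X_i) = 1384·124.06 = 171699.04.
Chebyshev: Pr(|S − 1384·22| ≥ 3030) ≤ Var(S)/3030² = 171699.04/9180900 = 0.0187.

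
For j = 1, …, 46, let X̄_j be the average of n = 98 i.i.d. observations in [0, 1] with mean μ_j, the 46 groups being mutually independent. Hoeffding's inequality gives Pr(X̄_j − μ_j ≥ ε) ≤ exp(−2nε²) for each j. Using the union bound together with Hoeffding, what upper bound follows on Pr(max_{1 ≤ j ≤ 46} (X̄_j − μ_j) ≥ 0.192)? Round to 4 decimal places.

0.0335

Per-experiment Hoeffding bound: exp(−2·98·0.192²) = exp(−7.22534) = 0.0007279.
Union bound over 46 events: 46·0.0007279 = 0.03348.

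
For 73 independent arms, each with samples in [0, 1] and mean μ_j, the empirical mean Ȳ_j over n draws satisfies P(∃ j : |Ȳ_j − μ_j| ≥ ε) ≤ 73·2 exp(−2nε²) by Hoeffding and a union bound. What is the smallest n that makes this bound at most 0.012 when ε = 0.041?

Need 2·73·exp(−2nε²) ≤ 0.012, i.e. exp(−2nε²) ≤ 0.012/146.
So 2nε² ≥ ln(146/0.012) = 9.406455.
Hence n ≥ 9.406455/(2·0.041²) = 2797.875.
The smallest integer n is 2798.

2798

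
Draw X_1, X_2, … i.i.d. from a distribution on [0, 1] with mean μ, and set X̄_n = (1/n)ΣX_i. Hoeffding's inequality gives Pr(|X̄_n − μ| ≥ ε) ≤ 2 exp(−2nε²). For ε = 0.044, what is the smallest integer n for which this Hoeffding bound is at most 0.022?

Require 2·exp(−2nε²) ≤ 0.022, i.e. 2nε² ≥ ln(2/0.022) = 4.509860.
So n ≥ 4.509860 / (2·0.044²) = 1164.737.
The smallest integer n is 1165.

1165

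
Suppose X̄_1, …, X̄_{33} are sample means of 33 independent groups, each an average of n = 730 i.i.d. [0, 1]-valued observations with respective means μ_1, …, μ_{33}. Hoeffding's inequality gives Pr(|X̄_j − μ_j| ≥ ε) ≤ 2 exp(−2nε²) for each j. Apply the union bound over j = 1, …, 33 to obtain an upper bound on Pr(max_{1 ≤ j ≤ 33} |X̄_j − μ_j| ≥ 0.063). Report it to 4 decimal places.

Per-experiment Hoeffding bound: 2·exp(−2·730·0.063²) = 2·exp(−5.79474) = 0.006087.
Union bound over 33 events: 33·0.006087 = 0.20087.

0.2009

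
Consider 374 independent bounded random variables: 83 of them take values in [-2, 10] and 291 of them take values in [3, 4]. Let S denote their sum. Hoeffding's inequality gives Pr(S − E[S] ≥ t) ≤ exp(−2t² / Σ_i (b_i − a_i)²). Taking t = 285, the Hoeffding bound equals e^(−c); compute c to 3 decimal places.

13.269

Σ(b_i − a_i)² = 83·12² + 291·1² = 12243.
c = 2t² / 12243 = 2·285² / 12243 = 13.2688.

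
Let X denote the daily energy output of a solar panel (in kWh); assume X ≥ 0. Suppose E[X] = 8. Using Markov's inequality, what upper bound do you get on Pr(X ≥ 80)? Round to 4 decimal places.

0.1000

Markov's inequality: for a non-negative random variable, Pr(X ≥ a) ≤ E[X]/a.
Here E[X] = 8 and a = 80, so the bound is 8/80 = 0.1000.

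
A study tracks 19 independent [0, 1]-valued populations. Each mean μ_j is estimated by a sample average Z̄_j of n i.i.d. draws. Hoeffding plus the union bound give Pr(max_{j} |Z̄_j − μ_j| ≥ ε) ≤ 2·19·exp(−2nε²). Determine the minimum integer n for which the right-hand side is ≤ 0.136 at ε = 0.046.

1331

Need 2·19·exp(−2nε²) ≤ 0.136, i.e. exp(−2nε²) ≤ 0.136/38.
So 2nε² ≥ ln(38/0.136) = 5.632687.
Hence n ≥ 5.632687/(2·0.046²) = 1330.975.
The smallest integer n is 1331.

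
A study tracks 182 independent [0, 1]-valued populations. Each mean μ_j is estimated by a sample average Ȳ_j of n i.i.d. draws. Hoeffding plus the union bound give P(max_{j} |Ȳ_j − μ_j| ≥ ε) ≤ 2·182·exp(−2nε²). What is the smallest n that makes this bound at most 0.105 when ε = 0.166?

Need 2·182·exp(−2nε²) ≤ 0.105, i.e. exp(−2nε²) ≤ 0.105/364.
So 2nε² ≥ ln(364/0.105) = 8.150949.
Hence n ≥ 8.150949/(2·0.166²) = 147.898.
The smallest integer n is 148.

148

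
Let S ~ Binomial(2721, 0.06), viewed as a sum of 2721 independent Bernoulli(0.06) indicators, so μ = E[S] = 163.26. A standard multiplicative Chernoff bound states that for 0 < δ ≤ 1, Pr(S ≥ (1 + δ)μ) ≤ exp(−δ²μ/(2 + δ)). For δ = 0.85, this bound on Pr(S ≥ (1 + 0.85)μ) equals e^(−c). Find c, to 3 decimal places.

c = δ²μ/(2 + δ) = 0.85²·163.26/(2 + 0.85) = 41.3878.

41.388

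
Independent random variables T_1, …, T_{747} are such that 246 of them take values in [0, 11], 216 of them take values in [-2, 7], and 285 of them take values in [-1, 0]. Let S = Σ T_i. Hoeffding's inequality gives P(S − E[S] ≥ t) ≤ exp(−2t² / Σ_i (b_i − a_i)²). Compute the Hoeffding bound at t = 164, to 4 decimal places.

0.3226

Σ(b_i − a_i)² = 246·11² + 216·9² + 285·1² = 47547.
Exponent = 2·164² / 47547 = 1.13134.
Bound = exp(−1.13134) = 0.32260.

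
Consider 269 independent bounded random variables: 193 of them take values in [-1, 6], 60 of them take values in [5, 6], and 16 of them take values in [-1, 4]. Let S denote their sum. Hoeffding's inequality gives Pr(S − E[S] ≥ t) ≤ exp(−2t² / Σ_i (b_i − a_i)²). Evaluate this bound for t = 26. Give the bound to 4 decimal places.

Σ(b_i − a_i)² = 193·7² + 60·1² + 16·5² = 9917.
Exponent = 2·26² / 9917 = 0.13633.
Bound = exp(−0.13633) = 0.87255.

0.8726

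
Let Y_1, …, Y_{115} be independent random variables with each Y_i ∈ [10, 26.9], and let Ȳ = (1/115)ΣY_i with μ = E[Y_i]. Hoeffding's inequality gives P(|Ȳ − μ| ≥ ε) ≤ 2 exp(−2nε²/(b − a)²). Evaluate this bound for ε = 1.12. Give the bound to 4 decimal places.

0.7283

Exponent: 2nε²/(b − a)² = 2·115·1.12² / 16.9² = 1.01016.
Bound = 2·exp(−1.01016) = 0.72832.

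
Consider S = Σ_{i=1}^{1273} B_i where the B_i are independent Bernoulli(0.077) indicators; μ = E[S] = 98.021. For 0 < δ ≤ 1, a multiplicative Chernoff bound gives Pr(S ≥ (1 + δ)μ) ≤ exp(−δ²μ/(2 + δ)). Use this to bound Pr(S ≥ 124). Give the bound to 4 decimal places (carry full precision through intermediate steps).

Write 124 = (1 + δ)μ, so δ = 124/98.021 − 1 = 0.265035…
Then the exponent is δ²μ/(2 + δ) = (124 − μ)² / (μ·(2 + δ)) = 3.039841.
Bound = exp(−3.039841) = 0.04784.

0.0478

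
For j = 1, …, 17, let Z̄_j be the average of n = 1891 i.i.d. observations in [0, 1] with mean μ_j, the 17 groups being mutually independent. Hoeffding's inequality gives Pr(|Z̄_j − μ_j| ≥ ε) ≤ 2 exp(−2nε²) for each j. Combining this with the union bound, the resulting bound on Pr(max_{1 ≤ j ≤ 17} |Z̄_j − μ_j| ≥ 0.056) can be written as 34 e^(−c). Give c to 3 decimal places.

Union bound over the 17 events: Pr(max_{1 ≤ j ≤ 17} |Z̄_j − μ_j| ≥ 0.056) ≤ 17·2·exp(−2nε²) = 34 exp(−2·1891·0.056²).
So c = 2·1891·0.056² = 11.8604.

11.860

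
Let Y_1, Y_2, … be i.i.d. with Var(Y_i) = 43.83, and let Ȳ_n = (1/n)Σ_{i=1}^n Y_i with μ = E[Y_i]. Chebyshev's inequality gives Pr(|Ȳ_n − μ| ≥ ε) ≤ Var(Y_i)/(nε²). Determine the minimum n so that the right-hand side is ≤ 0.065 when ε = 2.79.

87

Require 43.83/(n·2.79²) ≤ 0.065, i.e. n ≥ 43.83/(0.065·2.79²) = 86.626.
The smallest integer n is 87.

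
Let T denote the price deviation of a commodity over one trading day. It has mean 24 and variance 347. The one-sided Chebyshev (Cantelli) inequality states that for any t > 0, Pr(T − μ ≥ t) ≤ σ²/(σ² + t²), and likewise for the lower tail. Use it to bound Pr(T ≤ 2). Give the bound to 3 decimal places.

0.418

Here σ² = 347 and t = 22, so σ² + t² = 831.
Cantelli's bound: 347/831 = 0.4176.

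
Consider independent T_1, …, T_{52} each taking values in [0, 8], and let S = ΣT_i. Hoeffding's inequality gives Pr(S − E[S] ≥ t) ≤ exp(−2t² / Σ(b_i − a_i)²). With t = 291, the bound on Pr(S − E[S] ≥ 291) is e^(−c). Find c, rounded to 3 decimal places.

50.890

Σ(b_i − a_i)² = 52·(8)² = 3328.
c = 2t²/3328 = 2·291²/3328 = 50.8900.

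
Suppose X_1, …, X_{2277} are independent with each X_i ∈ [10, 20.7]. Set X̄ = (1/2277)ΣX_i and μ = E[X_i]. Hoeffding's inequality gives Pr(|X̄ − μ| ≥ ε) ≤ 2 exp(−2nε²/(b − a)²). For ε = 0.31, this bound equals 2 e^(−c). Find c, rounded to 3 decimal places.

3.823

c = 2nε²/(b − a)² = 2·2277·0.31² / 10.7² = 3.8225.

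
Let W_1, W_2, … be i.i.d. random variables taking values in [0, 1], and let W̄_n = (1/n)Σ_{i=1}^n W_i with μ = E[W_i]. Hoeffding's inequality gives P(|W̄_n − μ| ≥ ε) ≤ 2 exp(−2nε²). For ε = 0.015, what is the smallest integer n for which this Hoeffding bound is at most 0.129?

Require 2·exp(−2nε²) ≤ 0.129, i.e. 2nε² ≥ ln(2/0.129) = 2.741090.
So n ≥ 2.741090 / (2·0.015²) = 6091.311.
The smallest integer n is 6092.

6092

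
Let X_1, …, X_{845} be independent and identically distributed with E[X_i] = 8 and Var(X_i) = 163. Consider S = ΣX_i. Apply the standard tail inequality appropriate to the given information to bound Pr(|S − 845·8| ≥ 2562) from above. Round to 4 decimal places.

0.0210

With mean and variance of each term known, Chebyshev's inequality bounds the deviation of the sum (or sample mean).
Var(S) = n·Var(X_i) = 845·163 = 137735.
Chebyshev: Pr(|S − 845·8| ≥ 2562) ≤ Var(S)/2562² = 137735/6563844 = 0.0210.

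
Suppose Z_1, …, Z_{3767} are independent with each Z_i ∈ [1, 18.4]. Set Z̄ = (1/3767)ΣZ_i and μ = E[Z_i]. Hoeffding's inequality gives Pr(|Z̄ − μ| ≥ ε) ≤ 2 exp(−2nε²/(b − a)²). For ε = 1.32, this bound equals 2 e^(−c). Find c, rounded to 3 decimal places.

c = 2nε²/(b − a)² = 2·3767·1.32² / 17.4² = 43.3586.

43.359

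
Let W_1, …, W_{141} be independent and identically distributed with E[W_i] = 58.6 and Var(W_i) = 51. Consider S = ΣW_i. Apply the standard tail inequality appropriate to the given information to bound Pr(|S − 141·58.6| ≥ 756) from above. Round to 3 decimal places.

With mean and variance of each term known, Chebyshev's inequality bounds the deviation of the sum (or sample mean).
Var(S) = n·Var(W_i) = 141·51 = 7191.
Chebyshev: Pr(|S − 141·58.6| ≥ 756) ≤ Var(S)/756² = 7191/571536 = 0.0126.

0.013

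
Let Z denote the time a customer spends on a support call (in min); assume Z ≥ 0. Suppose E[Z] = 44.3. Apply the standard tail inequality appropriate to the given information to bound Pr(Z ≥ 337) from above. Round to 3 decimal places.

Only the mean of a non-negative variable is known, so Markov's inequality is the applicable tail bound.
Markov's inequality: for a non-negative random variable, Pr(Z ≥ a) ≤ E[Z]/a.
Here E[Z] = 44.3 and a = 337, so the bound is 44.3/337 = 0.1315.

0.131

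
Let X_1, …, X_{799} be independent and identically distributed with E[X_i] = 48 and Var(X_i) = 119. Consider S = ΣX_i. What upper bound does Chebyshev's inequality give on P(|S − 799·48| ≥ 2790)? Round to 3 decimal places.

0.012

Var(S) = n·Var(X_i) = 799·119 = 95081.
Chebyshev: P(|S − 799·48| ≥ 2790) ≤ Var(S)/2790² = 95081/7784100 = 0.0122.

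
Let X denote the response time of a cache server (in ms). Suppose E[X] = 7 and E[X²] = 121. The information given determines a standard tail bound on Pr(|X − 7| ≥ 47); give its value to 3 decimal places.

The first two moments determine the variance, so Chebyshev's inequality is the sharpest standard bound available.
Var(X) = E[X²] − (E[X])² = 121 − 49 = 72.
Chebyshev's inequality: Pr(|X − μ| ≥ t) ≤ Var(X)/t² = 72/2209 = 0.0326.

0.033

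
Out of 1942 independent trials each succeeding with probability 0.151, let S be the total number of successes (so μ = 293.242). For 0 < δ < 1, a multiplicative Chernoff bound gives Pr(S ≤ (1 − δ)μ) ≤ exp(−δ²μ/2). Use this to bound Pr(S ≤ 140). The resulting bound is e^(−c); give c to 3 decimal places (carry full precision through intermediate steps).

40.040

Write 140 = (1 − δ)μ, so δ = 1 − 140/293.242 = 0.5225786…
Then the exponent is δ²μ/2 = (μ − 140)²/(2μ) = 40.040497.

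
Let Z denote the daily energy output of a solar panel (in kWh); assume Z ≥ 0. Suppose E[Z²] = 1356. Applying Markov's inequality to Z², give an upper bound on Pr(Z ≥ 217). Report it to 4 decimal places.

Since Z ≥ 0, the event {Z ≥ 217} is the same as {Z² ≥ 47089}.
Markov's inequality applied to Z² gives Pr(Z² ≥ 47089) ≤ E[Z²]/47089 = 1356/47089 = 0.0288.

0.0288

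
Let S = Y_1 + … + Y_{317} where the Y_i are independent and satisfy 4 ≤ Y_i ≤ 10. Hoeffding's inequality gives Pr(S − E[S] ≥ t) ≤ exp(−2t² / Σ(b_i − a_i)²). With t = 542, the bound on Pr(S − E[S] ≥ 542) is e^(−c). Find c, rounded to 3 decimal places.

Σ(b_i − a_i)² = 317·(6)² = 11412.
c = 2t²/11412 = 2·542²/11412 = 51.4834.

51.483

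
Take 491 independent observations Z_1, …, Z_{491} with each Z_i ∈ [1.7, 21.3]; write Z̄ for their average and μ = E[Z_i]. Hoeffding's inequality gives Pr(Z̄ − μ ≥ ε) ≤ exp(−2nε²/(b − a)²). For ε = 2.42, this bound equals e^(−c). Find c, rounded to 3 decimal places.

14.970

c = 2nε²/(b − a)² = 2·491·2.42² / 19.6² = 14.9703.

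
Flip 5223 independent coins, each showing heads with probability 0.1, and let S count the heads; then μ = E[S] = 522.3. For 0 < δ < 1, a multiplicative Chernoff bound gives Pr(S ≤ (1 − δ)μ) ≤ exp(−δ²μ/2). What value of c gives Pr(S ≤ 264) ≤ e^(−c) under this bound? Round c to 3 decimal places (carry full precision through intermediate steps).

63.870

Write 264 = (1 − δ)μ, so δ = 1 − 264/522.3 = 0.4945434…
Then the exponent is δ²μ/2 = (μ − 264)²/(2μ) = 63.870276.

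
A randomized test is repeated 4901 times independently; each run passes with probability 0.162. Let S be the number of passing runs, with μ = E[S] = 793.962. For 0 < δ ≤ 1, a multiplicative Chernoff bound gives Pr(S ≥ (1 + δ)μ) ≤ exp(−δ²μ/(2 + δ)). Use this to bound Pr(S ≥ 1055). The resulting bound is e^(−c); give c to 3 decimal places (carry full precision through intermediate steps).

36.854

Write 1055 = (1 + δ)μ, so δ = 1055/793.962 − 1 = 0.328779…
Then the exponent is δ²μ/(2 + δ) = (1055 − μ)² / (μ·(2 + δ)) = 36.853563.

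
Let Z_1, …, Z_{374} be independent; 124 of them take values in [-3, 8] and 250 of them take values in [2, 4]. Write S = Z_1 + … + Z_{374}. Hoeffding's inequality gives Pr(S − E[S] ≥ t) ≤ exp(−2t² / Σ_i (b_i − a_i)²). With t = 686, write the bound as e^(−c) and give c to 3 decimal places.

58.810

Σ(b_i − a_i)² = 124·11² + 250·2² = 16004.
c = 2t² / 16004 = 2·686² / 16004 = 58.8098.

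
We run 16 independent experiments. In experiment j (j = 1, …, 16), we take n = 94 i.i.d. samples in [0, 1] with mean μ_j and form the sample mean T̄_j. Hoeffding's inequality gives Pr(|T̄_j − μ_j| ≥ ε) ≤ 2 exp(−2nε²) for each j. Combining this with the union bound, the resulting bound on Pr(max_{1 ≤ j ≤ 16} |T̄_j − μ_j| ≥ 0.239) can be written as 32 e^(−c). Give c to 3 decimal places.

Union bound over the 16 events: Pr(max_{1 ≤ j ≤ 16} |T̄_j − μ_j| ≥ 0.239) ≤ 16·2·exp(−2nε²) = 32 exp(−2·94·0.239²).
So c = 2·94·0.239² = 10.7387.

10.739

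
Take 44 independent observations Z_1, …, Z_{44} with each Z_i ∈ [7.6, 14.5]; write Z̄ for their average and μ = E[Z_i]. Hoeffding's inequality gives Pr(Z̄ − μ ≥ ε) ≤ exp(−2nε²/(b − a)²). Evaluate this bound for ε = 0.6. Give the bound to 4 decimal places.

Exponent: 2nε²/(b − a)² = 2·44·0.6² / 6.9² = 0.66541.
Bound = exp(−0.66541) = 0.51406.

0.5141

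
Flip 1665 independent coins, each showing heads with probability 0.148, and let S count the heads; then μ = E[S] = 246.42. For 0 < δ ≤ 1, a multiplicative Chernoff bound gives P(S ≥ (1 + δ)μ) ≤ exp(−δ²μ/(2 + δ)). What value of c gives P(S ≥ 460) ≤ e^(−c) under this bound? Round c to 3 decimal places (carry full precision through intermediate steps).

64.574

Write 460 = (1 + δ)μ, so δ = 460/246.42 − 1 = 0.8667316…
Then the exponent is δ²μ/(2 + δ) = (460 − μ)² / (μ·(2 + δ)) = 64.574073.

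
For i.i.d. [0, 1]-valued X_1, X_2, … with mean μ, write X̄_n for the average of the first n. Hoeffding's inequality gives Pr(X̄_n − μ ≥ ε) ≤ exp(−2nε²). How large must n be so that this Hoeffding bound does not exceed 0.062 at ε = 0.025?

Require exp(−2nε²) ≤ 0.062, i.e. 2nε² ≥ ln(1/0.062) = 2.780621.
So n ≥ 2.780621 / (2·0.025²) = 2224.497.
The smallest integer n is 2225.

2225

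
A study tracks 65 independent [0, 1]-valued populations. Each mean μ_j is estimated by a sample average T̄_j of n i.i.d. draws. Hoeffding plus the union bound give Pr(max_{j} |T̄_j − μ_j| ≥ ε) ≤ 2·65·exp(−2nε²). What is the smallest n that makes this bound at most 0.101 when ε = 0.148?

Need 2·65·exp(−2nε²) ≤ 0.101, i.e. exp(−2nε²) ≤ 0.101/130.
So 2nε² ≥ ln(130/0.101) = 7.160169.
Hence n ≥ 7.160169/(2·0.148²) = 163.444.
The smallest integer n is 164.

164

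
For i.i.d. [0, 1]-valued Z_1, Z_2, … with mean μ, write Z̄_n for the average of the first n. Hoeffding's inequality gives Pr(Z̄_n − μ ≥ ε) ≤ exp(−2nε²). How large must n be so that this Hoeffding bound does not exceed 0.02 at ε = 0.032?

Require exp(−2nε²) ≤ 0.02, i.e. 2nε² ≥ ln(1/0.02) = 3.912023.
So n ≥ 3.912023 / (2·0.032²) = 1910.167.
The smallest integer n is 1911.

1911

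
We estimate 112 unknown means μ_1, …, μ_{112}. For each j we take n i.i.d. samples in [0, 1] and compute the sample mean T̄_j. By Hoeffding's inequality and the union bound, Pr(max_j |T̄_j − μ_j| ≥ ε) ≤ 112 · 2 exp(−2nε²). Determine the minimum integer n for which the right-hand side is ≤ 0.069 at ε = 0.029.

4807

Need 2·112·exp(−2nε²) ≤ 0.069, i.e. exp(−2nε²) ≤ 0.069/224.
So 2nε² ≥ ln(224/0.069) = 8.085295.
Hence n ≥ 8.085295/(2·0.029²) = 4806.953.
The smallest integer n is 4807.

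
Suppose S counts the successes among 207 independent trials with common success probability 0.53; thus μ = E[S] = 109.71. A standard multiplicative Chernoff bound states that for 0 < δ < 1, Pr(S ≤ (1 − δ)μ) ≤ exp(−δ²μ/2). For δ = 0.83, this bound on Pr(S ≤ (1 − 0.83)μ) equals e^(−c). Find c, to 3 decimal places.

c = δ²μ/2 = 0.83²·109.71/2 = 37.7896.

37.790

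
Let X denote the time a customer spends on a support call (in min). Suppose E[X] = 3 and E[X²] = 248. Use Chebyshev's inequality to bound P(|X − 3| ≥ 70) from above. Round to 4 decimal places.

0.0488

Var(X) = E[X²] − (E[X])² = 248 − 9 = 239.
Chebyshev's inequality: P(|X − μ| ≥ t) ≤ Var(X)/t² = 239/4900 = 0.0488.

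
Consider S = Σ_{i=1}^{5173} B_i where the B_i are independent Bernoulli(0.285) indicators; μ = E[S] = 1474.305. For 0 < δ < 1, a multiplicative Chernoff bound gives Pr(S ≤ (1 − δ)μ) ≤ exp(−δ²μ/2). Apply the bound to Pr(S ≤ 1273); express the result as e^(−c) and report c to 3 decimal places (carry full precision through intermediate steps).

Write 1273 = (1 − δ)μ, so δ = 1 − 1273/1474.305 = 0.1365423…
Then the exponent is δ²μ/2 = (μ − 1273)²/(2μ) = 13.743324.

13.743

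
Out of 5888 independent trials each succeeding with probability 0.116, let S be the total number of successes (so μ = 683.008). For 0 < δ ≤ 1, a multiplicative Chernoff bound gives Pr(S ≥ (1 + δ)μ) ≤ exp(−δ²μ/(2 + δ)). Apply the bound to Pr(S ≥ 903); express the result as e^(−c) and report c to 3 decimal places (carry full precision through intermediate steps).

30.515

Write 903 = (1 + δ)μ, so δ = 903/683.008 − 1 = 0.3220929…
Then the exponent is δ²μ/(2 + δ) = (903 − μ)² / (μ·(2 + δ)) = 30.514651.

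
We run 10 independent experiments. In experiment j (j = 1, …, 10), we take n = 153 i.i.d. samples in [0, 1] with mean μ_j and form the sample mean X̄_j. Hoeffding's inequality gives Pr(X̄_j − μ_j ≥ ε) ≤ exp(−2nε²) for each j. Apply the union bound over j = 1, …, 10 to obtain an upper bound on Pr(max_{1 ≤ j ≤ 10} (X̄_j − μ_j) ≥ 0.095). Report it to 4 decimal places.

Per-experiment Hoeffding bound: exp(−2·153·0.095²) = exp(−2.76165) = 0.063187.
Union bound over 10 events: 10·0.063187 = 0.63187.

0.6319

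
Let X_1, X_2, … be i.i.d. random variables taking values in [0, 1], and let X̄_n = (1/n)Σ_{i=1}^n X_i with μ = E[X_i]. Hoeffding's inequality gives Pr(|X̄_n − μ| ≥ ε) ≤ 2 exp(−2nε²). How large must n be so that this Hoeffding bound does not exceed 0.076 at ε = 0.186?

Require 2·exp(−2nε²) ≤ 0.076, i.e. 2nε² ≥ ln(2/0.076) = 3.270169.
So n ≥ 3.270169 / (2·0.186²) = 47.262.
The smallest integer n is 48.

48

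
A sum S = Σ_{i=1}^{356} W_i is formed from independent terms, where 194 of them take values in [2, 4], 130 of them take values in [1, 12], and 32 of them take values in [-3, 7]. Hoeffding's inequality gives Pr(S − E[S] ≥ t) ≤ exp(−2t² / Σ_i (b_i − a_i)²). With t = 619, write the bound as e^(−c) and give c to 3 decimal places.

38.888

Σ(b_i − a_i)² = 194·2² + 130·11² + 32·10² = 19706.
c = 2t² / 19706 = 2·619² / 19706 = 38.8877.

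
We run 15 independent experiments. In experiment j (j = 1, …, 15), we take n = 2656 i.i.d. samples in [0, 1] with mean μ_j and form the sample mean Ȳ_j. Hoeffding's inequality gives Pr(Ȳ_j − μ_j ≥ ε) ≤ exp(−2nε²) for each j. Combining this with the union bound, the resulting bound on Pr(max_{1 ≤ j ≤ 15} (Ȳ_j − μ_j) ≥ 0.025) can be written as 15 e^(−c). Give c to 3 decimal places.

3.320

Union bound over the 15 events: Pr(max_{1 ≤ j ≤ 15} (Ȳ_j − μ_j) ≥ 0.025) ≤ 15·exp(−2nε²) = 15 exp(−2·2656·0.025²).
So c = 2·2656·0.025² = 3.3200.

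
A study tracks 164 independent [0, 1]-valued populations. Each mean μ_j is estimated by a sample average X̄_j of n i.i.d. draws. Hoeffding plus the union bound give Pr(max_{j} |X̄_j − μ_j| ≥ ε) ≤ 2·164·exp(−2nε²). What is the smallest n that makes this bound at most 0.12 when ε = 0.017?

13691

Need 2·164·exp(−2nε²) ≤ 0.12, i.e. exp(−2nε²) ≤ 0.12/328.
So 2nε² ≥ ln(328/0.12) = 7.913277.
Hence n ≥ 7.913277/(2·0.017²) = 13690.791.
The smallest integer n is 13691.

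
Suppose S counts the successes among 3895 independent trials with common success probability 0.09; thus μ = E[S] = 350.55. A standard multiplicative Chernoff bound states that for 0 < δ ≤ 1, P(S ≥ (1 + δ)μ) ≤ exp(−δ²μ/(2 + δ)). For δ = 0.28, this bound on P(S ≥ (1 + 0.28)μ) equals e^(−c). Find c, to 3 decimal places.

12.054

c = δ²μ/(2 + δ) = 0.28²·350.55/(2 + 0.28) = 12.0540.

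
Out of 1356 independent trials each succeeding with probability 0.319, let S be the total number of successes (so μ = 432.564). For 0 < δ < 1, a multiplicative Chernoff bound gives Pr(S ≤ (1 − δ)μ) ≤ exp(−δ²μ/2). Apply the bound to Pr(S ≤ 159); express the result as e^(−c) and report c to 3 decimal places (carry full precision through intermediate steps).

86.504

Write 159 = (1 − δ)μ, so δ = 1 − 159/432.564 = 0.6324243…
Then the exponent is δ²μ/2 = (μ − 159)²/(2μ) = 86.504265.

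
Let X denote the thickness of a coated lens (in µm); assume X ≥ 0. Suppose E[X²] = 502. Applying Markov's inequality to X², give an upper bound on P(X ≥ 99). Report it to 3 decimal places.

Since X ≥ 0, the event {X ≥ 99} is the same as {X² ≥ 9801}.
Markov's inequality applied to X² gives P(X² ≥ 9801) ≤ E[X²]/9801 = 502/9801 = 0.0512.

0.051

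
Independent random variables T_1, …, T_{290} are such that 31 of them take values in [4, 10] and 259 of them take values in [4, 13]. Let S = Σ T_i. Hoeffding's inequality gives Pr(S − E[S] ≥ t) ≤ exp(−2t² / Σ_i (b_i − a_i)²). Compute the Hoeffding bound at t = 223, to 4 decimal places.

0.0111

Σ(b_i − a_i)² = 31·6² + 259·9² = 22095.
Exponent = 2·223² / 22095 = 4.50138.
Bound = exp(−4.50138) = 0.01109.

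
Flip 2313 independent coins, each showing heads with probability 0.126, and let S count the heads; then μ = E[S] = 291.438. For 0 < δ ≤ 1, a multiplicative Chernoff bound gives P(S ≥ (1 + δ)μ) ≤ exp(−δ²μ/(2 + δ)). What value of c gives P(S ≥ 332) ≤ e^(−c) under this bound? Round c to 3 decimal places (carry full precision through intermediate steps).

Write 332 = (1 + δ)μ, so δ = 332/291.438 − 1 = 0.1391788…
Then the exponent is δ²μ/(2 + δ) = (332 − μ)² / (μ·(2 + δ)) = 2.639037.

2.639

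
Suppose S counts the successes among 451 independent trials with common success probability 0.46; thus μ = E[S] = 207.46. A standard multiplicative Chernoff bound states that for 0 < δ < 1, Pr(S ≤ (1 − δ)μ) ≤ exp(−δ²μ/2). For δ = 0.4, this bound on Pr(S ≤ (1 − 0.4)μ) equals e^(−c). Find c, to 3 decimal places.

c = δ²μ/2 = 0.4²·207.46/2 = 16.5968.

16.597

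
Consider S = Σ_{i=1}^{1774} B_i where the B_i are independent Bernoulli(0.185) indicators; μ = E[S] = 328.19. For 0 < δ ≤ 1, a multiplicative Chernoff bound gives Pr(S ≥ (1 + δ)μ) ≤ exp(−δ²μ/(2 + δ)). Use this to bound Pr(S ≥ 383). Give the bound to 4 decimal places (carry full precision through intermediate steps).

0.0146

Write 383 = (1 + δ)μ, so δ = 383/328.19 − 1 = 0.1670069…
Then the exponent is δ²μ/(2 + δ) = (383 − μ)² / (μ·(2 + δ)) = 4.224098.
Bound = exp(−4.224098) = 0.01464.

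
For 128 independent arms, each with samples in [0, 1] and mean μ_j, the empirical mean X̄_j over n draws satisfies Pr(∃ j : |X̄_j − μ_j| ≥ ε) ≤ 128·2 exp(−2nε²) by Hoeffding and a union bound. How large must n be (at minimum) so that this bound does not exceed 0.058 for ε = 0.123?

278

Need 2·128·exp(−2nε²) ≤ 0.058, i.e. exp(−2nε²) ≤ 0.058/256.
So 2nε² ≥ ln(256/0.058) = 8.392490.
Hence n ≥ 8.392490/(2·0.123²) = 277.364.
The smallest integer n is 278.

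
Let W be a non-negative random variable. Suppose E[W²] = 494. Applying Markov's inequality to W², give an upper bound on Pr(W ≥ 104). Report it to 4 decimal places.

Since W ≥ 0, the event {W ≥ 104} is the same as {W² ≥ 10816}.
Markov's inequality applied to W² gives Pr(W² ≥ 10816) ≤ E[W²]/10816 = 494/10816 = 0.0457.

0.0457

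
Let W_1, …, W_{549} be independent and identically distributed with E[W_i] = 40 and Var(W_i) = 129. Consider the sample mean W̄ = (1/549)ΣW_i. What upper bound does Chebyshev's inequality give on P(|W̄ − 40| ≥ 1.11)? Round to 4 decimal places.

0.1907

Var(W̄) = Var(W_i)/n = 129/549 = 0.23497.
Chebyshev: P(|W̄ − 40| ≥ 1.11) ≤ Var(W̄)/(1.11)² = 129/(549·1.11²) = 0.1907.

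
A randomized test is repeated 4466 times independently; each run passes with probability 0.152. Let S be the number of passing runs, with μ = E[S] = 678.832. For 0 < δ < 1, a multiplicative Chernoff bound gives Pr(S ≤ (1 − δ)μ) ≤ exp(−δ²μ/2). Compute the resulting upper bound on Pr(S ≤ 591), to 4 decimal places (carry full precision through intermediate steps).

0.0034

Write 591 = (1 − δ)μ, so δ = 1 − 591/678.832 = 0.1293869…
Then the exponent is δ²μ/2 = (μ − 591)²/(2μ) = 5.682157.
Bound = exp(−5.682157) = 0.00341.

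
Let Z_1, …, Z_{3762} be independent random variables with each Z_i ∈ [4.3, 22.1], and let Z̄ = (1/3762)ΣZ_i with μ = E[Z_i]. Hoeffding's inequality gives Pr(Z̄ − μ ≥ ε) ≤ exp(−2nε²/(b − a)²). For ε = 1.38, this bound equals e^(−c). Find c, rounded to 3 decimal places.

c = 2nε²/(b − a)² = 2·3762·1.38² / 17.8² = 45.2238.

45.224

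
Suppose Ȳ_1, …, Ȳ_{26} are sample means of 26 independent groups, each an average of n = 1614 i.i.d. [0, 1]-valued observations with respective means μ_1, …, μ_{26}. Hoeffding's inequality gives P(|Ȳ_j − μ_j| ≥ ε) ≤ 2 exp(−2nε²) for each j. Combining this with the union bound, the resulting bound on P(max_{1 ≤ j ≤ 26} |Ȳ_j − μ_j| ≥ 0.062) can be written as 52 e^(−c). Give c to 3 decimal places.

12.408

Union bound over the 26 events: P(max_{1 ≤ j ≤ 26} |Ȳ_j − μ_j| ≥ 0.062) ≤ 26·2·exp(−2nε²) = 52 exp(−2·1614·0.062²).
So c = 2·1614·0.062² = 12.4084.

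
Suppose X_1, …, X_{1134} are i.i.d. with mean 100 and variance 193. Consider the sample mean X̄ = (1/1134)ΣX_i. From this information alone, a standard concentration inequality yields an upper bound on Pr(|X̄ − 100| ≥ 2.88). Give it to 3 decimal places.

With mean and variance of each term known, Chebyshev's inequality bounds the deviation of the sum (or sample mean).
Var(X̄) = Var(X_i)/n = 193/1134 = 0.17019.
Chebyshev: Pr(|X̄ − 100| ≥ 2.88) ≤ Var(X̄)/(2.88)² = 193/(1134·2.88²) = 0.0205.

0.021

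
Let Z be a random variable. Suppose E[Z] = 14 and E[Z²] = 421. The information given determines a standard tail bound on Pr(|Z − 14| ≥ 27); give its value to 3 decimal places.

0.309

The first two moments determine the variance, so Chebyshev's inequality is the sharpest standard bound available.
Var(Z) = E[Z²] − (E[Z])² = 421 − 196 = 225.
Chebyshev's inequality: Pr(|Z − μ| ≥ t) ≤ Var(Z)/t² = 225/729 = 0.3086.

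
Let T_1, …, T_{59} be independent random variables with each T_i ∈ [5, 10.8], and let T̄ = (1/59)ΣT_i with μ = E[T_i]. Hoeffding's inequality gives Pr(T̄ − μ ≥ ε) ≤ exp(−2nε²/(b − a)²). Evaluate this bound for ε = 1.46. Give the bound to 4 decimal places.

0.0006

Exponent: 2nε²/(b − a)² = 2·59·1.46² / 5.8² = 7.47707.
Bound = exp(−7.47707) = 0.00057.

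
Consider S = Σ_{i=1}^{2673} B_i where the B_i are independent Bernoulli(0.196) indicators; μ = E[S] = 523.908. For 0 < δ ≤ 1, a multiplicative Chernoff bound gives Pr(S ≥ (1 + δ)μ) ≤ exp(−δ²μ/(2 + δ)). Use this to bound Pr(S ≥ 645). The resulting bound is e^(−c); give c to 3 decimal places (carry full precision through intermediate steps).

12.544

Write 645 = (1 + δ)μ, so δ = 645/523.908 − 1 = 0.2311322…
Then the exponent is δ²μ/(2 + δ) = (645 − μ)² / (μ·(2 + δ)) = 12.544420.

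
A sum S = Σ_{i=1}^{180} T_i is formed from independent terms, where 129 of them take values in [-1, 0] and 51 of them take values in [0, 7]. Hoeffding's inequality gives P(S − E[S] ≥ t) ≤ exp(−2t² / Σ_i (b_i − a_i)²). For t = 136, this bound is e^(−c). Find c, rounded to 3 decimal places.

Σ(b_i − a_i)² = 129·1² + 51·7² = 2628.
c = 2t² / 2628 = 2·136² / 2628 = 14.0761.

14.076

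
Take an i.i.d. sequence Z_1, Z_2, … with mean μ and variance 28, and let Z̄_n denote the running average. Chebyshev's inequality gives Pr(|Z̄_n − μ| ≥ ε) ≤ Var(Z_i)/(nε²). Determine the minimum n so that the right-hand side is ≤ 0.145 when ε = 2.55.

Require 28/(n·2.55²) ≤ 0.145, i.e. n ≥ 28/(0.145·2.55²) = 29.697.
The smallest integer n is 30.

30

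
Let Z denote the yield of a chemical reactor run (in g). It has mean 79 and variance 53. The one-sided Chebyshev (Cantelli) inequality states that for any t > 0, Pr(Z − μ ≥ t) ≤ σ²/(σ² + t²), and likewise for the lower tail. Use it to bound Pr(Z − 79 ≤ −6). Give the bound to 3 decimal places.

0.596

Here σ² = 53 and t = 6, so σ² + t² = 89.
Cantelli's bound: 53/89 = 0.5955.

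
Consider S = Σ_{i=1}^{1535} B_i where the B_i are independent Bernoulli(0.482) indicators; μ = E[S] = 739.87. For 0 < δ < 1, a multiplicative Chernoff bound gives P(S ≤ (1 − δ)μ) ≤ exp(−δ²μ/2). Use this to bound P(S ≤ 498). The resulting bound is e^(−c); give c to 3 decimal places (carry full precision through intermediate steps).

39.535

Write 498 = (1 − δ)μ, so δ = 1 − 498/739.87 = 0.3269088…
Then the exponent is δ²μ/2 = (μ − 498)²/(2μ) = 39.534713.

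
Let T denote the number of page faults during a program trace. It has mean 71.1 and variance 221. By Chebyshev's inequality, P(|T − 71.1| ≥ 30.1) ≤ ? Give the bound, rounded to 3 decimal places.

0.244

Chebyshev: P(|T − μ| ≥ t) ≤ Var(T)/t².
Bound = 221 / 906.01 = 0.2439.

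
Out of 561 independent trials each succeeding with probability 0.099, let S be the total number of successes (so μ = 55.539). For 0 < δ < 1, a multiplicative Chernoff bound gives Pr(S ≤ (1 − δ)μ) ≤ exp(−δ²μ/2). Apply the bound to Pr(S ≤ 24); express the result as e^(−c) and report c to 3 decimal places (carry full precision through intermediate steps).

8.955

Write 24 = (1 − δ)μ, so δ = 1 − 24/55.539 = 0.5678712…
Then the exponent is δ²μ/2 = (μ − 24)²/(2μ) = 8.955045.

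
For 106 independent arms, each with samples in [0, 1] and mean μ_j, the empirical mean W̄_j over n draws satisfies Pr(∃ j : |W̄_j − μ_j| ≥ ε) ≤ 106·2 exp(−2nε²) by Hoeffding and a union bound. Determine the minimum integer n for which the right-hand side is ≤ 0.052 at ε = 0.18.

Need 2·106·exp(−2nε²) ≤ 0.052, i.e. exp(−2nε²) ≤ 0.052/212.
So 2nε² ≥ ln(212/0.052) = 8.313098.
Hence n ≥ 8.313098/(2·0.18²) = 128.289.
The smallest integer n is 129.

129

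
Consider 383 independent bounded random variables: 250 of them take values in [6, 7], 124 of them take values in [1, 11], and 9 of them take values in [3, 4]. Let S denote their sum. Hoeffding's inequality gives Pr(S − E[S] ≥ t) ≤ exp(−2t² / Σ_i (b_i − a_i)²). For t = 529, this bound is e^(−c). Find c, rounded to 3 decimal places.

44.212

Σ(b_i − a_i)² = 250·1² + 124·10² + 9·1² = 12659.
c = 2t² / 12659 = 2·529² / 12659 = 44.2122.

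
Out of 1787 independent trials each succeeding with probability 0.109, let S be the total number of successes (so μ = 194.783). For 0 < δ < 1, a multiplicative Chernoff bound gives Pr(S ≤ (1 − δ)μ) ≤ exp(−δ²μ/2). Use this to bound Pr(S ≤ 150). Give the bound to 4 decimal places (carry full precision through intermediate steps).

0.0058

Write 150 = (1 − δ)μ, so δ = 1 − 150/194.783 = 0.2299123…
Then the exponent is δ²μ/2 = (μ − 150)²/(2μ) = 5.148080.
Bound = exp(−5.148080) = 0.00581.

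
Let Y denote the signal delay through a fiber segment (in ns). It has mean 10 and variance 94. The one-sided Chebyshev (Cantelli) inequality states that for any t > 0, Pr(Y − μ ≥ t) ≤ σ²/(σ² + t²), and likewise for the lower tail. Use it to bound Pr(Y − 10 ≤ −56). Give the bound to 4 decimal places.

Here σ² = 94 and t = 56, so σ² + t² = 3230.
Cantelli's bound: 94/3230 = 0.0291.

0.0291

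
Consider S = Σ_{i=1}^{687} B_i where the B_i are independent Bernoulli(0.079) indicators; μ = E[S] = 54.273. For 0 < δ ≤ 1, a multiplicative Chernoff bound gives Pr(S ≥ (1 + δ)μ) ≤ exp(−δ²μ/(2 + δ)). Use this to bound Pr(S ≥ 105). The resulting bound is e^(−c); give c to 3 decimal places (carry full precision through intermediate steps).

Write 105 = (1 + δ)μ, so δ = 105/54.273 − 1 = 0.9346636…
Then the exponent is δ²μ/(2 + δ) = (105 − μ)² / (μ·(2 + δ)) = 16.156088.

16.156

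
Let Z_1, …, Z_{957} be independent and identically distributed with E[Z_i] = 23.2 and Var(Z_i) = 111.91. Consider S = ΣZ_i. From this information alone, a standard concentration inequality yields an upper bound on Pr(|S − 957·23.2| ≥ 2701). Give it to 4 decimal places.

0.0147

With mean and variance of each term known, Chebyshev's inequality bounds the deviation of the sum (or sample mean).
Var(S) = n·Var(Z_i) = 957·111.91 = 107097.87.
Chebyshev: Pr(|S − 957·23.2| ≥ 2701) ≤ Var(S)/2701² = 107097.87/7295401 = 0.0147.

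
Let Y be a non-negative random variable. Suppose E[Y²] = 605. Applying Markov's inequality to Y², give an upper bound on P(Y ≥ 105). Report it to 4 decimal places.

Since Y ≥ 0, the event {Y ≥ 105} is the same as {Y² ≥ 11025}.
Markov's inequality applied to Y² gives P(Y² ≥ 11025) ≤ E[Y²]/11025 = 605/11025 = 0.0549.

0.0549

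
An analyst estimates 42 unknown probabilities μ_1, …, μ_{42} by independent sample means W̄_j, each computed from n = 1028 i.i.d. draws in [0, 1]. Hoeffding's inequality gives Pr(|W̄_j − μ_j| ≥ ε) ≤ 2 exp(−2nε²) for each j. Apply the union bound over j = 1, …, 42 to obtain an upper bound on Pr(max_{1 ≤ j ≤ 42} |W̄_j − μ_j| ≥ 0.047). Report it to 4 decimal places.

Per-experiment Hoeffding bound: 2·exp(−2·1028·0.047²) = 2·exp(−4.54170) = 0.02131.
Union bound over 42 events: 42·0.02131 = 0.89504.

0.8950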